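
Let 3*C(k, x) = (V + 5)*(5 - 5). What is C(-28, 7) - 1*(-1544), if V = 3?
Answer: 1544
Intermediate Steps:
C(k, x) = 0 (C(k, x) = ((3 + 5)*(5 - 5))/3 = (8*0)/3 = (⅓)*0 = 0)
C(-28, 7) - 1*(-1544) = 0 - 1*(-1544) = 0 + 1544 = 1544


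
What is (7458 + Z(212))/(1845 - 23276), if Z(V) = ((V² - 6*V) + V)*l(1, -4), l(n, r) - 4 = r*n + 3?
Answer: -139110/21431 ≈ -6.4911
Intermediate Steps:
l(n, r) = 7 + n*r (l(n, r) = 4 + (r*n + 3) = 4 + (n*r + 3) = 4 + (3 + n*r) = 7 + n*r)
Z(V) = -15*V + 3*V² (Z(V) = ((V² - 6*V) + V)*(7 + 1*(-4)) = (V² - 5*V)*(7 - 4) = (V² - 5*V)*3 = -15*V + 3*V²)
(7458 + Z(212))/(1845 - 23276) = (7458 + 3*212*(-5 + 212))/(1845 - 23276) = (7458 + 3*212*207)/(-21431) = (7458 + 131652)*(-1/21431) = 139110*(-1/21431) = -139110/21431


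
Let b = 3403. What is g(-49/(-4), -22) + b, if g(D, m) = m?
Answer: 3381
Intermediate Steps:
g(-49/(-4), -22) + b = -22 + 3403 = 3381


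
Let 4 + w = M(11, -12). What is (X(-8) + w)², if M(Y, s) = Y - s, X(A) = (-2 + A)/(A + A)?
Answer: 24649/64 ≈ 385.14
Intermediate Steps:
X(A) = (-2 + A)/(2*A) (X(A) = (-2 + A)/((2*A)) = (-2 + A)*(1/(2*A)) = (-2 + A)/(2*A))
w = 19 (w = -4 + (11 - 1*(-12)) = -4 + (11 + 12) = -4 + 23 = 19)
(X(-8) + w)² = ((½)*(-2 - 8)/(-8) + 19)² = ((½)*(-⅛)*(-10) + 19)² = (5/8 + 19)² = (157/8)² = 24649/64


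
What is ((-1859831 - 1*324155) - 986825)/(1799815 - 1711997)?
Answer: -3170811/87818 ≈ -36.107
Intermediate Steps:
((-1859831 - 1*324155) - 986825)/(1799815 - 1711997) = ((-1859831 - 324155) - 986825)/87818 = (-2183986 - 986825)*(1/87818) = -3170811*1/87818 = -3170811/87818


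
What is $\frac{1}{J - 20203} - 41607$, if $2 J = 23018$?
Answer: $- \frac{361731259}{8694} \approx -41607.0$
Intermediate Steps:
$J = 11509$ ($J = \frac{1}{2} \cdot 23018 = 11509$)
$\frac{1}{J - 20203} - 41607 = \frac{1}{11509 - 20203} - 41607 = \frac{1}{-8694} - 41607 = - \frac{1}{8694} - 41607 = - \frac{361731259}{8694}$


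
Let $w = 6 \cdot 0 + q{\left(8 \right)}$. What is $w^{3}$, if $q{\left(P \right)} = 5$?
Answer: $125$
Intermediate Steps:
$w = 5$ ($w = 6 \cdot 0 + 5 = 0 + 5 = 5$)
$w^{3} = 5^{3} = 125$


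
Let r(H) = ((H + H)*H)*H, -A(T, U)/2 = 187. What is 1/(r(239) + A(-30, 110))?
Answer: 1/27303464 ≈ 3.6625e-8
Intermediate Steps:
A(T, U) = -374 (A(T, U) = -2*187 = -374)
r(H) = 2*H³ (r(H) = ((2*H)*H)*H = (2*H²)*H = 2*H³)
1/(r(239) + A(-30, 110)) = 1/(2*239³ - 374) = 1/(2*13651919 - 374) = 1/(27303838 - 374) = 1/27303464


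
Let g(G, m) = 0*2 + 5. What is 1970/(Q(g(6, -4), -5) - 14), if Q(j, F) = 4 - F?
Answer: -394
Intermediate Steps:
g(G, m) = 5 (g(G, m) = 0 + 5 = 5)
1970/(Q(g(6, -4), -5) - 14) = 1970/((4 - 1*(-5)) - 14) = 1970/((4 + 5) - 14) = 1970/(9 - 14) = 1970/(-5) = -⅕*1970 = -394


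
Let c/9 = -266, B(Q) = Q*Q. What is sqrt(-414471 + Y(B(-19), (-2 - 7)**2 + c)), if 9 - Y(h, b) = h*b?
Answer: sqrt(420531) ≈ 648.48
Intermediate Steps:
B(Q) = Q**2
c = -2394 (c = 9*(-266) = -2394)
Y(h, b) = 9 - b*h (Y(h, b) = 9 - h*b = 9 - b*h)
sqrt(-414471 + Y(B(-19), (-2 - 7)**2 + c)) = sqrt(-414471 + (9 - 1*((-2 - 7)**2 - 2394)*(-19)**2)) = sqrt(-414471 + (9 - 1*((-9)**2 - 2394)*361)) = sqrt(-414471 + (9 - 1*(81 - 2394)*361)) = sqrt(-414471 + (9 - 1*(-2313)*361)) = sqrt(-414471 + (9 + 834993)) = sqrt(-414471 + 835002) = sqrt(420531)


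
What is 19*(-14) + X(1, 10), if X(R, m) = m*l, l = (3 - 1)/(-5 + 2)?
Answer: -818/3 ≈ -272.67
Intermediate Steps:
l = -⅔ (l = 2/(-3) = 2*(-⅓) = -⅔ ≈ -0.66667)
X(R, m) = -2*m/3 (X(R, m) = m*(-⅔) = -2*m/3)
19*(-14) + X(1, 10) = 19*(-14) - ⅔*10 = -266 - 20/3 = -818/3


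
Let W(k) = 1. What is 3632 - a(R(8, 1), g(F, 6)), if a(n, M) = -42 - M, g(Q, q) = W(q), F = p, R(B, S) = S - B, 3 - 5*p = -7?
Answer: 3675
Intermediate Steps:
p = 2 (p = ⅗ - ⅕*(-7) = ⅗ + 7/5 = 2)
F = 2
g(Q, q) = 1
3632 - a(R(8, 1), g(F, 6)) = 3632 - (-42 - 1*1) = 3632 - (-42 - 1) = 3632 - 1*(-43) = 3632 + 43 = 3675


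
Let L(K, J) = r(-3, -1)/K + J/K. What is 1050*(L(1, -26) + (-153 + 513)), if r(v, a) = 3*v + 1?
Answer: 342300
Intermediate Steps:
r(v, a) = 1 + 3*v
L(K, J) = -8/K + J/K (L(K, J) = (1 + 3*(-3))/K + J/K = (1 - 9)/K + J/K = -8/K + J/K)
1050*(L(1, -26) + (-153 + 513)) = 1050*((-8 - 26)/1 + (-153 + 513)) = 1050*(1*(-34) + 360) = 1050*(-34 + 360) = 1050*326 = 342300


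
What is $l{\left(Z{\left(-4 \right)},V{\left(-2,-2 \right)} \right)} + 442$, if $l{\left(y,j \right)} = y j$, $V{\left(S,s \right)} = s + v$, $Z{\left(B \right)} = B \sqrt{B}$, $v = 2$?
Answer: $442$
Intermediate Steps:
$Z{\left(B \right)} = B^{\frac{3}{2}}$
$V{\left(S,s \right)} = 2 + s$ ($V{\left(S,s \right)} = s + 2 = 2 + s$)
$l{\left(y,j \right)} = j y$
$l{\left(Z{\left(-4 \right)},V{\left(-2,-2 \right)} \right)} + 442 = \left(2 - 2\right) \left(-4\right)^{\frac{3}{2}} + 442 = 0 \left(- 8 i\right) + 442 = 0 + 442 = 442$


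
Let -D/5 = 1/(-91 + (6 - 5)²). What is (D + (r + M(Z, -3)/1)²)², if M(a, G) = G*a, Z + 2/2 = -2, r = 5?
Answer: 12453841/324 ≈ 38438.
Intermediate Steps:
Z = -3 (Z = -1 - 2 = -3)
D = 1/18 (D = -5/(-91 + (6 - 5)²) = -5/(-91 + 1²) = -5/(-91 + 1) = -5/(-90) = -5*(-1/90) = 1/18 ≈ 0.055556)
(D + (r + M(Z, -3)/1)²)² = (1/18 + (5 - 3*(-3)/1)²)² = (1/18 + (5 + 9*1)²)² = (1/18 + (5 + 9)²)² = (1/18 + 14²)² = (1/18 + 196)² = (3529/18)² = 12453841/324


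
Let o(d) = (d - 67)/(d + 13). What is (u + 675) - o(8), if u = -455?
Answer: 4679/21 ≈ 222.81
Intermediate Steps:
o(d) = (-67 + d)/(13 + d)
(u + 675) - o(8) = (-455 + 675) - (-67 + 8)/(13 + 8) = 220 - (-59)/21 = 220 - 1*(-59/21) = 220 + 59/21 = 4679/21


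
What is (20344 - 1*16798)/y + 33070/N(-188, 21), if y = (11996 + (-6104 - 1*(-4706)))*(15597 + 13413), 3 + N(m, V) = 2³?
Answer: 338910157211/51241330 ≈ 6614.0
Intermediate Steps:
N(m, V) = 5 (N(m, V) = -3 + 2³ = -3 + 8 = 5)
y = 307447980 (y = (11996 + (-6104 + 4706))*29010 = (11996 - 1398)*29010 = 10598*29010 = 307447980)
(20344 - 1*16798)/y + 33070/N(-188, 21) = (20344 - 1*16798)/307447980 + 33070/5 = (20344 - 16798)*(1/307447980) + 33070*(⅕) = 3546*(1/307447980) + 6614 = 591/51241330 + 6614 = 338910157211/51241330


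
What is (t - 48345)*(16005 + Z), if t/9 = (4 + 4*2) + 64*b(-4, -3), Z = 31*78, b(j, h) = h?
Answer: -920505195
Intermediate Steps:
Z = 2418
t = -1620 (t = 9*((4 + 4*2) + 64*(-3)) = 9*((4 + 8) - 192) = 9*(12 - 192) = 9*(-180) = -1620)
(t - 48345)*(16005 + Z) = (-1620 - 48345)*(16005 + 2418) = -49965*18423 = -920505195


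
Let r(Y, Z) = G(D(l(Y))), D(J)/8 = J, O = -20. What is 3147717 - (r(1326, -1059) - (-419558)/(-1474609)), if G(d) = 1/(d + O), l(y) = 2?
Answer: 977190022287/310444 ≈ 3.1477e+6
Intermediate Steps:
D(J) = 8*J
G(d) = 1/(-20 + d) (G(d) = 1/(d - 20) = 1/(-20 + d))
r(Y, Z) = -¼ (r(Y, Z) = 1/(-20 + 8*2) = 1/(-20 + 16) = 1/(-4) = -¼)
3147717 - (r(1326, -1059) - (-419558)/(-1474609)) = 3147717 - (-¼ - (-419558)/(-1474609)) = 3147717 - (-¼ - (-419558)*(-1)/1474609) = 3147717 - (-¼ - 1*22082/77611) = 3147717 - (-¼ - 22082/77611) = 3147717 - 1*(-165939/310444) = 3147717 + 165939/310444 = 977190022287/310444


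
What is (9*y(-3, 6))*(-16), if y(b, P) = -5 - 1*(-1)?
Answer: 576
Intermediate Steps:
y(b, P) = -4 (y(b, P) = -5 + 1 = -4)
(9*y(-3, 6))*(-16) = (9*(-4))*(-16) = -36*(-16) = 576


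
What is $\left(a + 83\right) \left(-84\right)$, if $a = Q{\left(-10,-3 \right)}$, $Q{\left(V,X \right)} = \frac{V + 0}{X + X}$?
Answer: $-7112$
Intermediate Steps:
$Q{\left(V,X \right)} = \frac{V}{2 X}$
$a = \frac{5}{3}$ ($a = \frac{1}{2} \left(-10\right) \frac{1}{-3} = \frac{1}{2} \left(-10\right) \left(- \frac{1}{3}\right) = \frac{5}{3} \approx 1.6667$)
$\left(a + 83\right) \left(-84\right) = \left(\frac{5}{3} + 83\right) \left(-84\right) = \frac{254}{3} \left(-84\right) = -7112$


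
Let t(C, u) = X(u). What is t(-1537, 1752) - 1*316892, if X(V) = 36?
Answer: -316856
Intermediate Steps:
t(C, u) = 36
t(-1537, 1752) - 1*316892 = 36 - 1*316892 = 36 - 316892 = -316856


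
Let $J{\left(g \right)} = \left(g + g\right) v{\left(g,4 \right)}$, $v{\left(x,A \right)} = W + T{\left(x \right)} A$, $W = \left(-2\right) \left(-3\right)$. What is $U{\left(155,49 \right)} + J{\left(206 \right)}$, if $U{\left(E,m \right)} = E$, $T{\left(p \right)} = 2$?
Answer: $5923$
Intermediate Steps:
$W = 6$
$v{\left(x,A \right)} = 6 + 2 A$
$J{\left(g \right)} = 28 g$ ($J{\left(g \right)} = \left(g + g\right) \left(6 + 2 \cdot 4\right) = 2 g \left(6 + 8\right) = 2 g 14 = 28 g$)
$U{\left(155,49 \right)} + J{\left(206 \right)} = 155 + 28 \cdot 206 = 155 + 5768 = 5923$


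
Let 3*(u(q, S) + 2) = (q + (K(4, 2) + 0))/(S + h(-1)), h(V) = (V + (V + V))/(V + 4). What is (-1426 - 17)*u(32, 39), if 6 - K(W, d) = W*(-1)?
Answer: 44733/19 ≈ 2354.4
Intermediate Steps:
h(V) = 3*V/(4 + V) (h(V) = (V + 2*V)/(4 + V) = (3*V)/(4 + V) = 3*V/(4 + V))
K(W, d) = 6 + W (K(W, d) = 6 - W*(-1) = 6 - (-1)*W = 6 + W)
u(q, S) = -2 + (10 + q)/(3*(-1 + S)) (u(q, S) = -2 + ((q + ((6 + 4) + 0))/(S + 3*(-1)/(4 - 1)))/3 = -2 + ((q + (10 + 0))/(S + 3*(-1)/3))/3 = -2 + ((q + 10)/(S + 3*(-1)*(1/3)))/3 = -2 + ((10 + q)/(S - 1))/3 = -2 + ((10 + q)/(-1 + S))/3 = -2 + (10 + q)/(3*(-1 + S)))
(-1426 - 17)*u(32, 39) = (-1426 - 17)*((16 + 32 - 6*39)/(3*(-1 + 39))) = -481*(16 + 32 - 234)/38 = -481*(-186)/38 = -1443*(-31/19) = 44733/19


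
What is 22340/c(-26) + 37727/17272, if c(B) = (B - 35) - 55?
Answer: -95370037/500888 ≈ -190.40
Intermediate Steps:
c(B) = -90 + B (c(B) = (-35 + B) - 55 = -90 + B)
22340/c(-26) + 37727/17272 = 22340/(-90 - 26) + 37727/17272 = 22340/(-116) + 37727*(1/17272) = 22340*(-1/116) + 37727/17272 = -5585/29 + 37727/17272 = -95370037/500888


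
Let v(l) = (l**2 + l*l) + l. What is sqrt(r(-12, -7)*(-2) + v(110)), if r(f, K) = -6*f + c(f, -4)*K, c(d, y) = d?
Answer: 13*sqrt(142) ≈ 154.91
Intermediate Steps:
v(l) = l + 2*l**2 (v(l) = (l**2 + l**2) + l = 2*l**2 + l = l + 2*l**2)
r(f, K) = -6*f + K*f (r(f, K) = -6*f + f*K = -6*f + K*f)
sqrt(r(-12, -7)*(-2) + v(110)) = sqrt(-12*(-6 - 7)*(-2) + 110*(1 + 2*110)) = sqrt(-12*(-13)*(-2) + 110*(1 + 220)) = sqrt(156*(-2) + 110*221) = sqrt(-312 + 24310) = sqrt(23998) = 13*sqrt(142)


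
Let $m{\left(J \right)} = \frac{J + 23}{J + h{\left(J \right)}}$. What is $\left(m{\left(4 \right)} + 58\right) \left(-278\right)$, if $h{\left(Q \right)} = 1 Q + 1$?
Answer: $-16958$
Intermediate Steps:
$h{\left(Q \right)} = 1 + Q$ ($h{\left(Q \right)} = Q + 1 = 1 + Q$)
$m{\left(J \right)} = \frac{23 + J}{1 + 2 J}$ ($m{\left(J \right)} = \frac{J + 23}{J + \left(1 + J\right)} = \frac{23 + J}{1 + 2 J}$)
$\left(m{\left(4 \right)} + 58\right) \left(-278\right) = \left(\frac{23 + 4}{1 + 2 \cdot 4} + 58\right) \left(-278\right) = \left(\frac{1}{1 + 8} \cdot 27 + 58\right) \left(-278\right) = \left(\frac{1}{9} \cdot 27 + 58\right) \left(-278\right) = \left(3 + 58\right) \left(-278\right) = 61 \left(-278\right) = -16958$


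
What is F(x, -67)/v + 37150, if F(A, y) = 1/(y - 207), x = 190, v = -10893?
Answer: 110880936301/2984682 ≈ 37150.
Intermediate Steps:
F(A, y) = 1/(-207 + y)
F(x, -67)/v + 37150 = 1/(-207 - 67*(-10893)) + 37150 = -1/10893/(-274) + 37150 = -1/274*(-1/10893) + 37150 = 1/2984682 + 37150 = 110880936301/2984682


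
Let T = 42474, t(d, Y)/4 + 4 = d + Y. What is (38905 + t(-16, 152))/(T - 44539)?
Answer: -39433/2065 ≈ -19.096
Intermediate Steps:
t(d, Y) = -16 + 4*Y + 4*d (t(d, Y) = -16 + 4*(d + Y) = -16 + 4*(Y + d) = -16 + (4*Y + 4*d) = -16 + 4*Y + 4*d)
(38905 + t(-16, 152))/(T - 44539) = (38905 + (-16 + 4*152 + 4*(-16)))/(42474 - 44539) = (38905 + (-16 + 608 - 64))/(-2065) = (38905 + 528)*(-1/2065) = 39433*(-1/2065) = -39433/2065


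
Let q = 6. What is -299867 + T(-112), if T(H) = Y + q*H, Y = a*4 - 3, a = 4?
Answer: -300526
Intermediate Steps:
Y = 13 (Y = 4*4 - 3 = 16 - 3 = 13)
T(H) = 13 + 6*H
-299867 + T(-112) = -299867 + (13 + 6*(-112)) = -299867 + (13 - 672) = -299867 - 659 = -300526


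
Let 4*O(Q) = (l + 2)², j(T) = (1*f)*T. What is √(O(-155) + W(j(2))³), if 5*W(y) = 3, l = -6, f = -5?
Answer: √2635/25 ≈ 2.0533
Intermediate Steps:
j(T) = -5*T (j(T) = (1*(-5))*T = -5*T)
W(y) = ⅗ (W(y) = (⅕)*3 = ⅗)
O(Q) = 4 (O(Q) = (-6 + 2)²/4 = (¼)*(-4)² = (¼)*16 = 4)
√(O(-155) + W(j(2))³) = √(4 + (⅗)³) = √(4 + 27/125) = √(527/125) = √2635/25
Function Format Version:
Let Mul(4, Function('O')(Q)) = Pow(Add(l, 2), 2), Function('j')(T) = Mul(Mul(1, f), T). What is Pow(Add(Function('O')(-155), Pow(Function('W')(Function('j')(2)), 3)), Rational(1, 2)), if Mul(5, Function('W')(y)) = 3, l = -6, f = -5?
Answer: Mul(Rational(1, 25), Pow(2635, Rational(1, 2))) ≈ 2.0533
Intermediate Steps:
Function('j')(T) = Mul(-5, T) (Function('j')(T) = Mul(Mul(1, -5), T) = Mul(-5, T))
Function('W')(y) = Rational(3, 5) (Function('W')(y) = Mul(Rational(1, 5), 3) = Rational(3, 5))
Function('O')(Q) = 4 (Function('O')(Q) = Mul(Rational(1, 4), Pow(Add(-6, 2), 2)) = Mul(Rational(1, 4), Pow(-4, 2)) = Mul(Rational(1, 4), 16) = 4)
Pow(Add(Function('O')(-155), Pow(Function('W')(Function('j')(2)), 3)), Rational(1, 2)) = Pow(Add(4, Pow(Rational(3, 5), 3)), Rational(1, 2)) = Pow(Add(4, Rational(27, 125)), Rational(1, 2)) = Pow(Rational(527, 125), Rational(1, 2)) = Mul(Rational(1, 25), Pow(2635, Rational(1, 2)))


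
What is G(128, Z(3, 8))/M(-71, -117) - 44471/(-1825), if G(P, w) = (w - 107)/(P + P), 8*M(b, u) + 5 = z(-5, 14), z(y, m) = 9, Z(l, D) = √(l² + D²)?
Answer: 5497013/233600 + √73/128 ≈ 23.598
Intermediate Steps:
Z(l, D) = √(D² + l²)
M(b, u) = ½ (M(b, u) = -5/8 + (⅛)*9 = -5/8 + 9/8 = ½)
G(P, w) = (-107 + w)/(2*P) (G(P, w) = (-107 + w)/((2*P)) = (-107 + w)*(1/(2*P)) = (-107 + w)/(2*P))
G(128, Z(3, 8))/M(-71, -117) - 44471/(-1825) = ((½)*(-107 + √(8² + 3²))/128)/(½) - 44471/(-1825) = ((½)*(1/128)*(-107 + √(64 + 9)))*2 - 44471*(-1/1825) = ((½)*(1/128)*(-107 + √73))*2 + 44471/1825 = (-107/256 + √73/256)*2 + 44471/1825 = (-107/128 + √73/128) + 44471/1825 = 5497013/233600 + √73/128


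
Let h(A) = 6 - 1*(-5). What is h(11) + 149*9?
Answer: 1352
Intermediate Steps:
h(A) = 11 (h(A) = 6 + 5 = 11)
h(11) + 149*9 = 11 + 149*9 = 11 + 1341 = 1352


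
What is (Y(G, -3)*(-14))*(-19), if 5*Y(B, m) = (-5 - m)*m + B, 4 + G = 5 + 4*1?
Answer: 2926/5 ≈ 585.20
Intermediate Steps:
G = 5 (G = -4 + (5 + 4*1) = -4 + (5 + 4) = -4 + 9 = 5)
Y(B, m) = B/5 + m*(-5 - m)/5 (Y(B, m) = ((-5 - m)*m + B)/5 = (m*(-5 - m) + B)/5 = (B + m*(-5 - m))/5 = B/5 + m*(-5 - m)/5)
(Y(G, -3)*(-14))*(-19) = ((-1*(-3) - ⅕*(-3)² + (⅕)*5)*(-14))*(-19) = ((3 - ⅕*9 + 1)*(-14))*(-19) = ((3 - 9/5 + 1)*(-14))*(-19) = ((11/5)*(-14))*(-19) = -154/5*(-19) = 2926/5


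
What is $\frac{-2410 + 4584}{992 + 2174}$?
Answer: $\frac{1087}{1583} \approx 0.68667$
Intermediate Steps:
$\frac{-2410 + 4584}{992 + 2174} = \frac{2174}{3166} = 2174 \cdot \frac{1}{3166} = \frac{1087}{1583}$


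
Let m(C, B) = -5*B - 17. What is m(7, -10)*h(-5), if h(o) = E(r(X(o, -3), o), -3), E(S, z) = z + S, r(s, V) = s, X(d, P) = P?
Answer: -198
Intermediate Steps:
m(C, B) = -17 - 5*B
E(S, z) = S + z
h(o) = -6 (h(o) = -3 - 3 = -6)
m(7, -10)*h(-5) = (-17 - 5*(-10))*(-6) = (-17 + 50)*(-6) = 33*(-6) = -198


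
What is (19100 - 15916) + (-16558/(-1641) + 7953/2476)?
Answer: 12991009825/4063116 ≈ 3197.3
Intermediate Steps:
(19100 - 15916) + (-16558/(-1641) + 7953/2476) = 3184 + (-16558*(-1/1641) + 7953*(1/2476)) = 3184 + (16558/1641 + 7953/2476) = 3184 + 54048481/4063116 = 12991009825/4063116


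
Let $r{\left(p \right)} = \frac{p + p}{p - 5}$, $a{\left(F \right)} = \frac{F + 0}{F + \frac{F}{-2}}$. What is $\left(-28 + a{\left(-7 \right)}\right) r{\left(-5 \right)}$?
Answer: $-26$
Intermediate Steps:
$a{\left(F \right)} = 2$ ($a{\left(F \right)} = \frac{F}{F + F \left(- \frac{1}{2}\right)} = \frac{F}{F - \frac{F}{2}} = \frac{F}{\frac{1}{2} F} = F \frac{2}{F} = 2$)
$r{\left(p \right)} = \frac{2 p}{-5 + p}$
$\left(-28 + a{\left(-7 \right)}\right) r{\left(-5 \right)} = \left(-28 + 2\right) 2 \left(-5\right) \frac{1}{-5 - 5} = - 26 \cdot 2 \left(-5\right) \frac{1}{-10} = - 26 \cdot 2 \left(-5\right) \left(- \frac{1}{10}\right) = \left(-26\right) 1 = -26$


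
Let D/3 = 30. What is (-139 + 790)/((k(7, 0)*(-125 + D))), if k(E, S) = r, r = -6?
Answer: 31/10 ≈ 3.1000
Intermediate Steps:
k(E, S) = -6
D = 90 (D = 3*30 = 90)
(-139 + 790)/((k(7, 0)*(-125 + D))) = (-139 + 790)/((-6*(-125 + 90))) = 651/((-6*(-35))) = 651/210 = 651*(1/210) = 31/10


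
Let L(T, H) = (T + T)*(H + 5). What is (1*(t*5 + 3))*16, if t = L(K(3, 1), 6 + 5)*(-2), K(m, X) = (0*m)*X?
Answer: 48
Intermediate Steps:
K(m, X) = 0 (K(m, X) = 0*X = 0)
L(T, H) = 2*T*(5 + H) (L(T, H) = (2*T)*(5 + H) = 2*T*(5 + H))
t = 0 (t = (2*0*(5 + (6 + 5)))*(-2) = (2*0*(5 + 11))*(-2) = (2*0*16)*(-2) = 0*(-2) = 0)
(1*(t*5 + 3))*16 = (1*(0*5 + 3))*16 = (1*(0 + 3))*16 = (1*3)*16 = 3*16 = 48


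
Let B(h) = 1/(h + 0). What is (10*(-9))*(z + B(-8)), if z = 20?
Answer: -7155/4 ≈ -1788.8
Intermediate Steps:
B(h) = 1/h
(10*(-9))*(z + B(-8)) = (10*(-9))*(20 + 1/(-8)) = -90*(20 - 1/8) = -90*159/8 = -7155/4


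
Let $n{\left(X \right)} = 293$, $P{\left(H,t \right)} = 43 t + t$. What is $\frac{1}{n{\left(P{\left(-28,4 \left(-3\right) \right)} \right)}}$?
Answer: $\frac{1}{293} \approx 0.003413$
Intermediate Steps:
$P{\left(H,t \right)} = 44 t$
$\frac{1}{n{\left(P{\left(-28,4 \left(-3\right) \right)} \right)}} = \frac{1}{293}$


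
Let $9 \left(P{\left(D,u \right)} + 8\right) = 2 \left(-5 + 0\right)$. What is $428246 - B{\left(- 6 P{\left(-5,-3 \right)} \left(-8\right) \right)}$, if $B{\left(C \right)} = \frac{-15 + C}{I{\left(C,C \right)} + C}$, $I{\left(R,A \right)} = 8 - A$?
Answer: $\frac{10279261}{24} \approx 4.283 \cdot 10^{5}$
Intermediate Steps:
$P{\left(D,u \right)} = - \frac{82}{9}$ ($P{\left(D,u \right)} = -8 + \frac{2 \left(-5 + 0\right)}{9} = -8 + \frac{2 \left(-5\right)}{9} = -8 + \frac{1}{9} \left(-10\right) = -8 - \frac{10}{9} = - \frac{82}{9}$)
$B{\left(C \right)} = - \frac{15}{8} + \frac{C}{8}$ ($B{\left(C \right)} = \frac{-15 + C}{\left(8 - C\right) + C} = \frac{-15 + C}{8} = \left(-15 + C\right) \frac{1}{8} = - \frac{15}{8} + \frac{C}{8}$)
$428246 - B{\left(- 6 P{\left(-5,-3 \right)} \left(-8\right) \right)} = 428246 - \left(- \frac{15}{8} + \frac{\left(-6\right) \left(- \frac{82}{9}\right) \left(-8\right)}{8}\right) = 428246 - \left(- \frac{15}{8} + \frac{\frac{164}{3} \left(-8\right)}{8}\right) = 428246 - \left(- \frac{15}{8} + \frac{1}{8} \left(- \frac{1312}{3}\right)\right) = 428246 - \left(- \frac{15}{8} - \frac{164}{3}\right) = 428246 - - \frac{1357}{24} = 428246 + \frac{1357}{24} = \frac{10279261}{24}$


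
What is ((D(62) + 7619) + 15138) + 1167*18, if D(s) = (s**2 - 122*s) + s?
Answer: 40105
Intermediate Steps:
D(s) = s**2 - 121*s
((D(62) + 7619) + 15138) + 1167*18 = ((62*(-121 + 62) + 7619) + 15138) + 1167*18 = ((62*(-59) + 7619) + 15138) + 21006 = ((-3658 + 7619) + 15138) + 21006 = (3961 + 15138) + 21006 = 19099 + 21006 = 40105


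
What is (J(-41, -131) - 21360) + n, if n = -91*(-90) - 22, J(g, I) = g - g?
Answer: -13192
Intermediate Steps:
J(g, I) = 0
n = 8168 (n = 8190 - 22 = 8168)
(J(-41, -131) - 21360) + n = (0 - 21360) + 8168 = -21360 + 8168 = -13192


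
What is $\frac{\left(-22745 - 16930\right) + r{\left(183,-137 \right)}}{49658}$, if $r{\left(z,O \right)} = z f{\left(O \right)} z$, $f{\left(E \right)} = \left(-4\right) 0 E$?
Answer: $- \frac{39675}{49658} \approx -0.79896$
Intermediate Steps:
$f{\left(E \right)} = 0$ ($f{\left(E \right)} = 0 E = 0$)
$r{\left(z,O \right)} = 0$ ($r{\left(z,O \right)} = z 0 z = 0 z = 0$)
$\frac{\left(-22745 - 16930\right) + r{\left(183,-137 \right)}}{49658} = \frac{\left(-22745 - 16930\right) + 0}{49658} = \left(-39675 + 0\right) \frac{1}{49658} = \left(-39675\right) \frac{1}{49658} = - \frac{39675}{49658}$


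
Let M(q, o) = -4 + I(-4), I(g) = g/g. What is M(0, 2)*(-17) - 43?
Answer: 8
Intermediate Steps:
I(g) = 1
M(q, o) = -3 (M(q, o) = -4 + 1 = -3)
M(0, 2)*(-17) - 43 = -3*(-17) - 43 = 51 - 43 = 8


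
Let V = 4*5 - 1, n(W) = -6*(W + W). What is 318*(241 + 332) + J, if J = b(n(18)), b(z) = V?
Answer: 182233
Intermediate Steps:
n(W) = -12*W
V = 19 (V = 20 - 1 = 19)
b(z) = 19
J = 19
318*(241 + 332) + J = 318*(241 + 332) + 19 = 318*573 + 19 = 182214 + 19 = 182233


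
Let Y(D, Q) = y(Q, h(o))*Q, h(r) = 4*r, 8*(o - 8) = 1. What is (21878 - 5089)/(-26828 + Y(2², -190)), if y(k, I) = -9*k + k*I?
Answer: 16789/821522 ≈ 0.020436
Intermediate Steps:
o = 65/8 (o = 8 + (⅛)*1 = 8 + ⅛ = 65/8 ≈ 8.1250)
y(k, I) = -9*k + I*k
Y(D, Q) = 47*Q²/2 (Y(D, Q) = (Q*(-9 + 4*(65/8)))*Q = (Q*(-9 + 65/2))*Q = (Q*(47/2))*Q = (47*Q/2)*Q = 47*Q²/2)
(21878 - 5089)/(-26828 + Y(2², -190)) = (21878 - 5089)/(-26828 + (47/2)*(-190)²) = 16789/(-26828 + (47/2)*36100) = 16789/(-26828 + 848350) = 16789/821522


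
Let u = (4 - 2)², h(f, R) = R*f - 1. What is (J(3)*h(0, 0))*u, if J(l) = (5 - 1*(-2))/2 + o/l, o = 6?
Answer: -22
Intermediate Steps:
h(f, R) = -1 + R*f
u = 4 (u = 2² = 4)
J(l) = 7/2 + 6/l (J(l) = (5 - 1*(-2))/2 + 6/l = (5 + 2)*(½) + 6/l = 7*(½) + 6/l = 7/2 + 6/l)
(J(3)*h(0, 0))*u = ((7/2 + 6/3)*(-1 + 0*0))*4 = ((7/2 + 6*(⅓))*(-1 + 0))*4 = ((7/2 + 2)*(-1))*4 = ((11/2)*(-1))*4 = -11/2*4 = -22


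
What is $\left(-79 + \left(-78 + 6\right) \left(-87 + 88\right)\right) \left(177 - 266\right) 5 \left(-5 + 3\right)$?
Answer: $-134390$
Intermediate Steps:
$\left(-79 + \left(-78 + 6\right) \left(-87 + 88\right)\right) \left(177 - 266\right) 5 \left(-5 + 3\right) = \left(-79 - 72\right) \left(-89\right) 5 \left(-2\right) = \left(-79 - 72\right) \left(-89\right) \left(-10\right) = \left(-151\right) \left(-89\right) \left(-10\right) = 13439 \left(-10\right) = -134390$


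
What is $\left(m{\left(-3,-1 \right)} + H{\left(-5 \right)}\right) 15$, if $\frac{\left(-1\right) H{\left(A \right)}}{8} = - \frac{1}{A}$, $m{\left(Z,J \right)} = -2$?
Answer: $-54$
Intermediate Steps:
$H{\left(A \right)} = \frac{8}{A}$ ($H{\left(A \right)} = - 8 \left(- \frac{1}{A}\right) = \frac{8}{A}$)
$\left(m{\left(-3,-1 \right)} + H{\left(-5 \right)}\right) 15 = \left(-2 + \frac{8}{-5}\right) 15 = \left(-2 + 8 \left(- \frac{1}{5}\right)\right) 15 = \left(-2 - \frac{8}{5}\right) 15 = \left(- \frac{18}{5}\right) 15 = -54$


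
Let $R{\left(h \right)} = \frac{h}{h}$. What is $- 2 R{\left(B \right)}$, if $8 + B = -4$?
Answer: $-2$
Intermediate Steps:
$B = -12$ ($B = -8 - 4 = -12$)
$R{\left(h \right)} = 1$
$- 2 R{\left(B \right)} = \left(-2\right) 1 = -2$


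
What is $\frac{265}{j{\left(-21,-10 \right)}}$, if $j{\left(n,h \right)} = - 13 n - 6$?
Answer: $\frac{265}{267} \approx 0.99251$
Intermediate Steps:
$j{\left(n,h \right)} = -6 - 13 n$
$\frac{265}{j{\left(-21,-10 \right)}} = \frac{265}{-6 - -273} = \frac{265}{-6 + 273} = \frac{265}{267}$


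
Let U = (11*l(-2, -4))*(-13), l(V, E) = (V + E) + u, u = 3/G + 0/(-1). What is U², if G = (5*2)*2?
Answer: 279926361/400 ≈ 6.9982e+5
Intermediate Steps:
G = 20 (G = 10*2 = 20)
u = 3/20 (u = 3/20 + 0/(-1) = 3*(1/20) + 0*(-1) = 3/20 + 0 = 3/20 ≈ 0.15000)
l(V, E) = 3/20 + E + V (l(V, E) = (V + E) + 3/20 = (E + V) + 3/20 = 3/20 + E + V)
U = 16731/20 (U = (11*(3/20 - 4 - 2))*(-13) = (11*(-117/20))*(-13) = -1287/20*(-13) = 16731/20 ≈ 836.55)
U² = (16731/20)² = 279926361/400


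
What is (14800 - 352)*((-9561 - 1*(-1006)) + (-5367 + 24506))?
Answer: 152917632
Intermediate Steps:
(14800 - 352)*((-9561 - 1*(-1006)) + (-5367 + 24506)) = 14448*((-9561 + 1006) + 19139) = 14448*(-8555 + 19139) = 14448*10584 = 152917632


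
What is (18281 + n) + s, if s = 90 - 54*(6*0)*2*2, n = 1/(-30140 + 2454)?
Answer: 508619505/27686 ≈ 18371.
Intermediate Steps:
n = -1/27686 (n = 1/(-27686) = -1/27686 ≈ -3.6119e-5)
s = 90 (s = 90 - 54*0*2*2 = 90 - 0*2 = 90 - 54*0 = 90 + 0 = 90)
(18281 + n) + s = (18281 - 1/27686) + 90 = 506127765/27686 + 90 = 508619505/27686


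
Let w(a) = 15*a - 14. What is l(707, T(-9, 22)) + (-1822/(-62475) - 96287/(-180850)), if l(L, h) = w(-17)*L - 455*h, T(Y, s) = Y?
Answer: -84101129183639/451944150 ≈ -1.8609e+5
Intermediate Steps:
w(a) = -14 + 15*a
l(L, h) = -455*h - 269*L (l(L, h) = (-14 + 15*(-17))*L - 455*h = (-14 - 255)*L - 455*h = -269*L - 455*h = -455*h - 269*L)
l(707, T(-9, 22)) + (-1822/(-62475) - 96287/(-180850)) = (-455*(-9) - 269*707) + (-1822/(-62475) - 96287/(-180850)) = (4095 - 190183) + (-1822*(-1/62475) - 96287*(-1/180850)) = -186088 + (1822/62475 + 96287/180850) = -186088 + 253801561/451944150 = -84101129183639/451944150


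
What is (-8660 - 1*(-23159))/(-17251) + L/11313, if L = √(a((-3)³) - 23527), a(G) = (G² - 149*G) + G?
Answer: -14499/17251 + I*√18802/11313 ≈ -0.84047 + 0.012121*I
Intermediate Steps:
a(G) = G² - 148*G
L = I*√18802 (L = √((-3)³*(-148 + (-3)³) - 23527) = √(-27*(-148 - 27) - 23527) = √(-27*(-175) - 23527) = √(4725 - 23527) = √(-18802) = I*√18802 ≈ 137.12*I)
(-8660 - 1*(-23159))/(-17251) + L/11313 = (-8660 - 1*(-23159))/(-17251) + (I*√18802)/11313 = (-8660 + 23159)*(-1/17251) + (I*√18802)*(1/11313) = 14499*(-1/17251) + I*√18802/11313 = -14499/17251 + I*√18802/11313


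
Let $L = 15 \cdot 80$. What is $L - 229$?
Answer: $971$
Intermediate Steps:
$L = 1200$
$L - 229 = 1200 - 229 = 971$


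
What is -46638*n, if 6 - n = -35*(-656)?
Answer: 1070528652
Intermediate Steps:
n = -22954 (n = 6 - (-35)*(-656) = 6 - 1*22960 = 6 - 22960 = -22954)
-46638*n = -46638/(1/(-22954)) = -46638/(-1/22954) = -46638*(-22954) = 1070528652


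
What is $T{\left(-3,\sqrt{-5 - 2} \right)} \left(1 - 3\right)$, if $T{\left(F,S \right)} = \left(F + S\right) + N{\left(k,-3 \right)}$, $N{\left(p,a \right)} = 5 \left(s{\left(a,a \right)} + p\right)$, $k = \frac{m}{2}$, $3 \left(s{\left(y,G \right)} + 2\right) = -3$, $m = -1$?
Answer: $41 - 2 i \sqrt{7} \approx 41.0 - 5.2915 i$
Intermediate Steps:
$s{\left(y,G \right)} = -3$ ($s{\left(y,G \right)} = -2 + \frac{1}{3} \left(-3\right) = -2 - 1 = -3$)
$k = - \frac{1}{2} \approx -0.5$
$N{\left(p,a \right)} = -15 + 5 p$ ($N{\left(p,a \right)} = 5 \left(-3 + p\right) = -15 + 5 p$)
$T{\left(F,S \right)} = - \frac{35}{2} + F + S$ ($T{\left(F,S \right)} = \left(F + S\right) + \left(-15 + 5 \left(- \frac{1}{2}\right)\right) = \left(F + S\right) - \frac{35}{2} = - \frac{35}{2} + F + S$)
$T{\left(-3,\sqrt{-5 - 2} \right)} \left(1 - 3\right) = \left(- \frac{35}{2} - 3 + \sqrt{-5 - 2}\right) \left(1 - 3\right) = \left(- \frac{35}{2} - 3 + \sqrt{-7}\right) \left(-2\right) = \left(- \frac{35}{2} - 3 + i \sqrt{7}\right) \left(-2\right) = \left(- \frac{41}{2} + i \sqrt{7}\right) \left(-2\right) = 41 - 2 i \sqrt{7}$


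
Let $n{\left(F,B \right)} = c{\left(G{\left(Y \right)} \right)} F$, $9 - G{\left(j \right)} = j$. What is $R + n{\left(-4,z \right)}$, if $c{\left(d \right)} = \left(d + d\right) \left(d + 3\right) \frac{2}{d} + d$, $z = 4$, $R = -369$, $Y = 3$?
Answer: $-537$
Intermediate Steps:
$G{\left(j \right)} = 9 - j$
$c{\left(d \right)} = 12 + 5 d$ ($c{\left(d \right)} = 2 d \left(3 + d\right) \frac{2}{d} + d = \left(12 + 4 d\right) + d = 12 + 5 d$)
$n{\left(F,B \right)} = 42 F$ ($n{\left(F,B \right)} = \left(12 + 5 \left(9 - 3\right)\right) F = \left(12 + 5 \cdot 6\right) F = \left(12 + 30\right) F = 42 F$)
$R + n{\left(-4,z \right)} = -369 + 42 \left(-4\right) = -369 - 168 = -537$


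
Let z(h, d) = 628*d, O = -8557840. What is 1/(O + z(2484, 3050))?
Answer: -1/6642440 ≈ -1.5055e-7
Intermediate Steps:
1/(O + z(2484, 3050)) = 1/(-8557840 + 628*3050) = 1/(-8557840 + 1915400) = 1/(-6642440) = -1/6642440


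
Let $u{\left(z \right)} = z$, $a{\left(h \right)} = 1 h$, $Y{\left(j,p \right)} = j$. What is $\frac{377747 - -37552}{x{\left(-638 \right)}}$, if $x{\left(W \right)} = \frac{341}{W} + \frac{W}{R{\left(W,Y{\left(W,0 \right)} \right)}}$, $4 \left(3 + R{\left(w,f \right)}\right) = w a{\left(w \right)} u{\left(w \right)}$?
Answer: $- \frac{521278351390394}{670864049} \approx -7.7703 \cdot 10^{5}$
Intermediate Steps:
$a{\left(h \right)} = h$
$R{\left(w,f \right)} = -3 + \frac{w^{3}}{4}$ ($R{\left(w,f \right)} = -3 + \frac{w w w}{4} = -3 + \frac{w^{2} w}{4} = -3 + \frac{w^{3}}{4}$)
$x{\left(W \right)} = \frac{341}{W} + \frac{W}{-3 + \frac{W^{3}}{4}}$
$\frac{377747 - -37552}{x{\left(-638 \right)}} = \frac{377747 - -37552}{\frac{1}{-638} \frac{1}{-12 + \left(-638\right)^{3}} \left(-4092 + 4 \left(-638\right)^{2} + 341 \left(-638\right)^{3}\right)} = \frac{377747 + 37552}{\left(- \frac{1}{638}\right) \frac{1}{-12 - 259694072} \left(-4092 + 4 \cdot 407044 + 341 \left(-259694072\right)\right)} = \frac{415299}{\left(- \frac{1}{638}\right) \frac{1}{-259694084} \left(-4092 + 1628176 - 88555678552\right)} = \frac{415299}{\left(- \frac{1}{638}\right) \left(- \frac{1}{259694084}\right) \left(-88554054468\right)} = \frac{415299}{- \frac{2012592147}{3765564218}} = 415299 \left(- \frac{3765564218}{2012592147}\right) = - \frac{521278351390394}{670864049}$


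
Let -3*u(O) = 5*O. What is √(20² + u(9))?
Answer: √385 ≈ 19.621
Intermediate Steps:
u(O) = -5*O/3
√(20² + u(9)) = √(20² - 5/3*9) = √(400 - 15) = √385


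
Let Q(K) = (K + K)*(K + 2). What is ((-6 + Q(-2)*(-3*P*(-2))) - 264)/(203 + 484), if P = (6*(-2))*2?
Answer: -90/229 ≈ -0.39301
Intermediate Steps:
P = -24 (P = -12*2 = -24)
Q(K) = 2*K*(2 + K) (Q(K) = (2*K)*(2 + K) = 2*K*(2 + K))
((-6 + Q(-2)*(-3*P*(-2))) - 264)/(203 + 484) = ((-6 + (2*(-2)*(2 - 2))*(-3*(-24)*(-2))) - 264)/(203 + 484) = ((-6 + (2*(-2)*0)*(72*(-2))) - 264)/687 = ((-6 + 0*(-144)) - 264)*(1/687) = ((-6 + 0) - 264)*(1/687) = (-6 - 264)*(1/687) = -270*1/687 = -90/229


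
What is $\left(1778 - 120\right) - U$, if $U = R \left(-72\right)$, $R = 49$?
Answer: $5186$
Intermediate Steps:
$U = -3528$ ($U = 49 \left(-72\right) = -3528$)
$\left(1778 - 120\right) - U = \left(1778 - 120\right) - -3528 = \left(1778 - 120\right) + 3528 = 1658 + 3528 = 5186$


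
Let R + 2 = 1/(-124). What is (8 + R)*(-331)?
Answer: -245933/124 ≈ -1983.3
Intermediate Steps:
R = -249/124 (R = -2 + 1/(-124) = -2 - 1/124 = -249/124 ≈ -2.0081)
(8 + R)*(-331) = (8 - 249/124)*(-331) = (743/124)*(-331) = -245933/124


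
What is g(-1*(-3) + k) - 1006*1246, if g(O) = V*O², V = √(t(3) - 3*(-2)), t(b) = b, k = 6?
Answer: -1253233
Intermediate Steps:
V = 3 (V = √(3 - 3*(-2)) = √(3 + 6) = √9 = 3)
g(O) = 3*O²
g(-1*(-3) + k) - 1006*1246 = 3*(-1*(-3) + 6)² - 1006*1246 = 3*(3 + 6)² - 1253476 = 3*9² - 1253476 = 3*81 - 1253476 = 243 - 1253476 = -1253233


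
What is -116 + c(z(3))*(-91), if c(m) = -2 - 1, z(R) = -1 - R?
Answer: 157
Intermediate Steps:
c(m) = -3
-116 + c(z(3))*(-91) = -116 - 3*(-91) = -116 + 273 = 157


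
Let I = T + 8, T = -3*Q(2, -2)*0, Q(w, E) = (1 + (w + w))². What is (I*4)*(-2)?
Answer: -64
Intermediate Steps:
Q(w, E) = (1 + 2*w)²
T = 0 (T = -3*(1 + 2*2)²*0 = -3*(1 + 4)²*0 = -3*5²*0 = -3*25*0 = -75*0 = 0)
I = 8 (I = 0 + 8 = 8)
(I*4)*(-2) = (8*4)*(-2) = 32*(-2) = -64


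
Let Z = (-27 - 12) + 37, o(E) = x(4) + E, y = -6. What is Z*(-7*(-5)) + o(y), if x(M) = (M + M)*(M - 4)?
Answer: -76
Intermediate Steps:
x(M) = 2*M*(-4 + M) (x(M) = (2*M)*(-4 + M) = 2*M*(-4 + M))
o(E) = E (o(E) = 2*4*(-4 + 4) + E = 2*4*0 + E = 0 + E = E)
Z = -2 (Z = -39 + 37 = -2)
Z*(-7*(-5)) + o(y) = -(-14)*(-5) - 6 = -2*35 - 6 = -70 - 6 = -76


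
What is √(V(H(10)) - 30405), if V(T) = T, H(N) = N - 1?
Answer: 2*I*√7599 ≈ 174.34*I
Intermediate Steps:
H(N) = -1 + N
√(V(H(10)) - 30405) = √((-1 + 10) - 30405) = √(9 - 30405) = √(-30396) = 2*I*√7599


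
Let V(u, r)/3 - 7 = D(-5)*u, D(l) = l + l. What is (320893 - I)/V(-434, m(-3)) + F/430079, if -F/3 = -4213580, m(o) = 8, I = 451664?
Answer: 108606029431/5608660239 ≈ 19.364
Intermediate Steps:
F = 12640740 (F = -3*(-4213580) = 12640740)
D(l) = 2*l
V(u, r) = 21 - 30*u (V(u, r) = 21 + 3*((2*(-5))*u) = 21 + 3*(-10*u) = 21 - 30*u)
(320893 - I)/V(-434, m(-3)) + F/430079 = (320893 - 1*451664)/(21 - 30*(-434)) + 12640740/430079 = (320893 - 451664)/(21 + 13020) + 12640740*(1/430079) = -130771/13041 + 12640740/430079 = 108606029431/5608660239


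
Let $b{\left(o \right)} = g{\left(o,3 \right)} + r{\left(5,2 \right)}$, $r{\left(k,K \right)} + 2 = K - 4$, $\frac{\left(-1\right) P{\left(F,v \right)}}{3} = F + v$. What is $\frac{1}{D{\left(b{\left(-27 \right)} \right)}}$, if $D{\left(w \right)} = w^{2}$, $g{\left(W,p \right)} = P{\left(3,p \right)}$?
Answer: $\frac{1}{484} \approx 0.0020661$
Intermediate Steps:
$P{\left(F,v \right)} = - 3 F - 3 v$ ($P{\left(F,v \right)} = - 3 \left(F + v\right) = - 3 F - 3 v$)
$g{\left(W,p \right)} = -9 - 3 p$ ($g{\left(W,p \right)} = \left(-3\right) 3 - 3 p = -9 - 3 p$)
$r{\left(k,K \right)} = -6 + K$ ($r{\left(k,K \right)} = -2 + \left(K - 4\right) = -2 + \left(-4 + K\right) = -6 + K$)
$b{\left(o \right)} = -22$ ($b{\left(o \right)} = \left(-9 - 9\right) + \left(-6 + 2\right) = \left(-9 - 9\right) - 4 = -18 - 4 = -22$)
$\frac{1}{D{\left(b{\left(-27 \right)} \right)}} = \frac{1}{\left(-22\right)^{2}} = \frac{1}{484}$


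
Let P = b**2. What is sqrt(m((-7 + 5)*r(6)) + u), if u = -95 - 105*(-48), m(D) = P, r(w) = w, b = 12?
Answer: sqrt(5089) ≈ 71.337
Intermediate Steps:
P = 144 (P = 12**2 = 144)
m(D) = 144
u = 4945 (u = -95 + 5040 = 4945)
sqrt(m((-7 + 5)*r(6)) + u) = sqrt(144 + 4945) = sqrt(5089)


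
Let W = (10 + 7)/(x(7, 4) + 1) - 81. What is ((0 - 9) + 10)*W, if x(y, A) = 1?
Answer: -145/2 ≈ -72.500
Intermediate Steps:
W = -145/2 (W = (10 + 7)/(1 + 1) - 81 = 17/2 - 81 = -145/2 ≈ -72.500)
((0 - 9) + 10)*W = ((0 - 9) + 10)*(-145/2) = (-9 + 10)*(-145/2) = 1*(-145/2) = -145/2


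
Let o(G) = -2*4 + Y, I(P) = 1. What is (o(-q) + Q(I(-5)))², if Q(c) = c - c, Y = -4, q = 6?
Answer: 144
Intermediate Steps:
o(G) = -12 (o(G) = -2*4 - 4 = -8 - 4 = -12)
Q(c) = 0
(o(-q) + Q(I(-5)))² = (-12 + 0)² = (-12)² = 144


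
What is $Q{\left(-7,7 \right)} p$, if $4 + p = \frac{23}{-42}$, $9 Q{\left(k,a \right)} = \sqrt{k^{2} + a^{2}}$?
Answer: $- \frac{191 \sqrt{2}}{54} \approx -5.0021$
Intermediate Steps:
$Q{\left(k,a \right)} = \frac{\sqrt{a^{2} + k^{2}}}{9}$ ($Q{\left(k,a \right)} = \frac{\sqrt{k^{2} + a^{2}}}{9} = \frac{\sqrt{a^{2} + k^{2}}}{9}$)
$p = - \frac{191}{42}$ ($p = -4 + \frac{23}{-42} = -4 + 23 \left(- \frac{1}{42}\right) = -4 - \frac{23}{42} = - \frac{191}{42} \approx -4.5476$)
$Q{\left(-7,7 \right)} p = \frac{\sqrt{7^{2} + \left(-7\right)^{2}}}{9} \left(- \frac{191}{42}\right) = \frac{\sqrt{49 + 49}}{9} \left(- \frac{191}{42}\right) = \frac{\sqrt{98}}{9} \left(- \frac{191}{42}\right) = \frac{7 \sqrt{2}}{9} \left(- \frac{191}{42}\right) = - \frac{191 \sqrt{2}}{54}$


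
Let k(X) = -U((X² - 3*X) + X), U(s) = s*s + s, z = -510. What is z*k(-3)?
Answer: 122400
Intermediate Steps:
U(s) = s + s² (U(s) = s² + s = s + s²)
k(X) = -(X² - 2*X)*(1 + X² - 2*X) (k(X) = -((X² - 3*X) + X)*(1 + ((X² - 3*X) + X)) = -(X² - 2*X)*(1 + (X² - 2*X)) = -(X² - 2*X)*(1 + X² - 2*X))
z*k(-3) = -(-510)*(-3)*(1 - 3*(-2 - 3))*(-2 - 3) = -(-510)*(-3)*(1 - 3*(-5))*(-5) = -(-510)*(-3)*(1 + 15)*(-5) = -(-510)*(-3)*16*(-5) = -510*(-240) = 122400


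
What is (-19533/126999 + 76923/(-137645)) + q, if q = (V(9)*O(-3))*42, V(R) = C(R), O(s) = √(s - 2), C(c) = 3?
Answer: -4152587954/5826925785 + 126*I*√5 ≈ -0.71266 + 281.74*I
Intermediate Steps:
O(s) = √(-2 + s)
V(R) = 3
q = 126*I*√5 (q = (3*√(-2 - 3))*42 = (3*√(-5))*42 = (3*(I*√5))*42 = (3*I*√5)*42 = 126*I*√5 ≈ 281.74*I)
(-19533/126999 + 76923/(-137645)) + q = (-19533/126999 + 76923/(-137645)) + 126*I*√5 = (-19533*1/126999 + 76923*(-1/137645)) + 126*I*√5 = (-6511/42333 - 76923/137645) + 126*I*√5 = -4152587954/5826925785 + 126*I*√5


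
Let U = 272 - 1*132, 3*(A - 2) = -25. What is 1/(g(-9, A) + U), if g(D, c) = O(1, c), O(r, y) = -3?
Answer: 1/137 ≈ 0.0072993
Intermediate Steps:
A = -19/3 (A = 2 + (⅓)*(-25) = 2 - 25/3 = -19/3 ≈ -6.3333)
g(D, c) = -3
U = 140 (U = 272 - 132 = 140)
1/(g(-9, A) + U) = 1/(-3 + 140) = 1/137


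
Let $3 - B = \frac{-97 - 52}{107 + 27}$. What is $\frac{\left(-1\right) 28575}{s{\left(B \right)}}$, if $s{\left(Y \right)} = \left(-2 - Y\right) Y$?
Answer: $\frac{57010300}{50141} \approx 1137.0$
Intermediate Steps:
$B = \frac{551}{134}$ ($B = 3 - \frac{-97 - 52}{107 + 27} = 3 - - \frac{149}{134} = 3 + \frac{149}{134} = \frac{551}{134} \approx 4.1119$)
$s{\left(Y \right)} = Y \left(-2 - Y\right)$
$\frac{\left(-1\right) 28575}{s{\left(B \right)}} = \frac{\left(-1\right) 28575}{\left(-1\right) \frac{551}{134} \left(2 + \frac{551}{134}\right)} = - \frac{28575}{\left(-1\right) \frac{551}{134} \cdot \frac{819}{134}} = - \frac{28575}{- \frac{451269}{17956}} = \left(-28575\right) \left(- \frac{17956}{451269}\right) = \frac{57010300}{50141}$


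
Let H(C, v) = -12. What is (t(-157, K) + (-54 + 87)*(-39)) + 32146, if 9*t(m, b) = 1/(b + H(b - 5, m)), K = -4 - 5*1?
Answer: 5832350/189 ≈ 30859.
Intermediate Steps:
K = -9 (K = -4 - 5 = -9)
t(m, b) = 1/(9*(-12 + b)) (t(m, b) = 1/(9*(b - 12)) = 1/(9*(-12 + b)))
(t(-157, K) + (-54 + 87)*(-39)) + 32146 = (1/(9*(-12 - 9)) + (-54 + 87)*(-39)) + 32146 = ((⅑)/(-21) + 33*(-39)) + 32146 = ((⅑)*(-1/21) - 1287) + 32146 = (-1/189 - 1287) + 32146 = -243244/189 + 32146 = 5832350/189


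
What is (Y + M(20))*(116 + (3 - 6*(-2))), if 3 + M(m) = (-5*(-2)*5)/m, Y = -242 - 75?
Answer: -83185/2 ≈ -41593.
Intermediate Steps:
Y = -317
M(m) = -3 + 50/m (M(m) = -3 + (-5*(-2)*5)/m = -3 + (10*5)/m = -3 + 50/m)
(Y + M(20))*(116 + (3 - 6*(-2))) = (-317 + (-3 + 50/20))*(116 + (3 - 6*(-2))) = (-317 + (-3 + 50*(1/20)))*(116 + (3 + 12)) = (-317 + (-3 + 5/2))*(116 + 15) = (-317 - 1/2)*131 = -635/2*131 = -83185/2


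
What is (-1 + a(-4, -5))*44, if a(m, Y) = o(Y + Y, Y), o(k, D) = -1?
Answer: -88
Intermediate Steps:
a(m, Y) = -1
(-1 + a(-4, -5))*44 = (-1 - 1)*44 = -2*44 = -88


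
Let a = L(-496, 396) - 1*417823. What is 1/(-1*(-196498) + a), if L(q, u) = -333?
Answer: -1/221658 ≈ -4.5115e-6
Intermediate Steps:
a = -418156 (a = -333 - 1*417823 = -333 - 417823 = -418156)
1/(-1*(-196498) + a) = 1/(-1*(-196498) - 418156) = 1/(196498 - 418156) = 1/(-221658) = -1/221658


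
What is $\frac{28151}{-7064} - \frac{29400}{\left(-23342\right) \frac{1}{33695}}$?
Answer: $\frac{3498587205679}{82443944} \approx 42436.0$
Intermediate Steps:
$\frac{28151}{-7064} - \frac{29400}{\left(-23342\right) \frac{1}{33695}} = 28151 \left(- \frac{1}{7064}\right) - \frac{29400}{\left(-23342\right) \frac{1}{33695}} = - \frac{28151}{7064} - \frac{29400}{- \frac{23342}{33695}} = - \frac{28151}{7064} - - \frac{495316500}{11671} = - \frac{28151}{7064} + \frac{495316500}{11671} = \frac{3498587205679}{82443944}$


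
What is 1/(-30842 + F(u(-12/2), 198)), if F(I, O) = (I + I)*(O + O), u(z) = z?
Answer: -1/35594 ≈ -2.8095e-5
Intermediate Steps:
F(I, O) = 4*I*O (F(I, O) = (2*I)*(2*O) = 4*I*O)
1/(-30842 + F(u(-12/2), 198)) = 1/(-30842 + 4*(-12/2)*198) = 1/(-30842 + 4*(-12*½)*198) = 1/(-30842 + 4*(-6)*198) = 1/(-30842 - 4752) = 1/(-35594) = -1/35594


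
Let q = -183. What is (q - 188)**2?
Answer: 137641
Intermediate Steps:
(q - 188)**2 = (-183 - 188)**2 = (-371)**2 = 137641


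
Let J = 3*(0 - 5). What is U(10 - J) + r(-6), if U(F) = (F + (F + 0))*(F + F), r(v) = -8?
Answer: 2492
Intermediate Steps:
J = -15 (J = 3*(-5) = -15)
U(F) = 4*F² (U(F) = (F + F)*(2*F) = (2*F)*(2*F) = 4*F²)
U(10 - J) + r(-6) = 4*(10 - 1*(-15))² - 8 = 4*(10 + 15)² - 8 = 4*25² - 8 = 4*625 - 8 = 2500 - 8 = 2492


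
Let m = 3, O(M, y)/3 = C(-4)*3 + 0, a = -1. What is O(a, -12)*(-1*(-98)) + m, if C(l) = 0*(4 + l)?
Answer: 3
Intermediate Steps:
C(l) = 0
O(M, y) = 0 (O(M, y) = 3*(0*3 + 0) = 3*(0 + 0) = 3*0 = 0)
O(a, -12)*(-1*(-98)) + m = 0*(-1*(-98)) + 3 = 0*98 + 3 = 0 + 3 = 3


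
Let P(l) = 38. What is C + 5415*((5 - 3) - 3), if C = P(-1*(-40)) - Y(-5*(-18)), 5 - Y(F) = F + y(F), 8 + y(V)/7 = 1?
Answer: -5341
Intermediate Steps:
y(V) = -49 (y(V) = -56 + 7*1 = -56 + 7 = -49)
Y(F) = 54 - F (Y(F) = 5 - (F - 49) = 5 - (-49 + F) = 5 + (49 - F) = 54 - F)
C = 74 (C = 38 - (54 - (-5)*(-18)) = 38 - (54 - 1*90) = 38 - (54 - 90) = 38 - 1*(-36) = 38 + 36 = 74)
C + 5415*((5 - 3) - 3) = 74 + 5415*((5 - 3) - 3) = 74 + 5415*(2 - 3) = 74 + 5415*(-1) = 74 - 5415 = -5341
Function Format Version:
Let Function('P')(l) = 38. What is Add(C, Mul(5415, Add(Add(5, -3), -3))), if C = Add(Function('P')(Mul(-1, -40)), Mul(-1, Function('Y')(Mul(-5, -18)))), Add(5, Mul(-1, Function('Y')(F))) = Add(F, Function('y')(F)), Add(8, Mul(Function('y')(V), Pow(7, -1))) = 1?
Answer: -5341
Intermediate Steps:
Function('y')(V) = -49 (Function('y')(V) = Add(-56, Mul(7, 1)) = Add(-56, 7) = -49)
Function('Y')(F) = Add(54, Mul(-1, F)) (Function('Y')(F) = Add(5, Mul(-1, Add(F, -49))) = Add(5, Mul(-1, Add(-49, F))) = Add(5, Add(49, Mul(-1, F))) = Add(54, Mul(-1, F)))
C = 74 (C = Add(38, Mul(-1, Add(54, Mul(-1, Mul(-5, -18))))) = Add(38, Mul(-1, Add(54, Mul(-1, 90)))) = Add(38, Mul(-1, Add(54, -90))) = Add(38, Mul(-1, -36)) = Add(38, 36) = 74)
Add(C, Mul(5415, Add(Add(5, -3), -3))) = Add(74, Mul(5415, Add(Add(5, -3), -3))) = Add(74, Mul(5415, Add(2, -3))) = Add(74, Mul(5415, -1)) = Add(74, -5415) = -5341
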